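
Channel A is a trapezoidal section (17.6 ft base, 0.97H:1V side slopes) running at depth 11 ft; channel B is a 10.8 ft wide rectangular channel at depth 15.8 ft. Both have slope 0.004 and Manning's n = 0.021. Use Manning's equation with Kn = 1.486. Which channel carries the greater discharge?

channel A

Channel A: With bottom width b = 17.6 ft and side slope z = 0.97: A = (b + zy)y = (17.6 + 0.97×11)×11 = 311 ft²; P = b + 2y√(1+z²) = 17.6 + 2×11×1.393 = 48.25 ft. Hydraulic radius R = A/P = 311/48.25 = 6.445 ft. Q_A = (1.486/0.021)·311·6.445^(2/3)·√0.004 = 4820 ft³/s.
Channel B: Flow area A = b·y = 10.8 × 15.8 = 170.6 ft². Wetted perimeter P = b + 2y = 10.8 + 2×15.8 = 42.4 ft. Hydraulic radius R = A/P = 170.6/42.4 = 4.025 ft. Q_B = (1.486/0.021)·170.6·4.025^(2/3)·√0.004 = 1932 ft³/s.
Q_A = 4820 ft³/s vs Q_B = 1932 ft³/s, so channel A carries more.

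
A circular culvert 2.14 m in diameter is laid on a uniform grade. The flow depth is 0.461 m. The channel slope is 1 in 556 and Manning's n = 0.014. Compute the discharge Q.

For a circular section of diameter D = 2.14 m at depth y = 0.461 m, the central angle is θ = 2 arccos(1 − 2y/D) = 1.931 rad. Then A = (D²/8)(θ − sin θ) = 0.5694 m² and P = Dθ/2 = 2.066 m.
Hydraulic radius R = A/P = 0.5694/2.066 = 0.2756 m.
Manning's equation: Q = (1/n) A R^(2/3) S^(1/2) = (1/0.014) × 0.5694 × 0.2756^(2/3) × 0.001799^(1/2) = 0.731 m³/s.

Q = 0.731 m³/s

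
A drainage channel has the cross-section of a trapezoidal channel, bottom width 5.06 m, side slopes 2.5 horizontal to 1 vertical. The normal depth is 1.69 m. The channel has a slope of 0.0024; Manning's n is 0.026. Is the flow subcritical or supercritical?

subcritical

With bottom width b = 5.06 m and side slope z = 2.5: A = (b + zy)y = (5.06 + 2.5×1.69)×1.69 = 15.69 m²; P = b + 2y√(1+z²) = 5.06 + 2×1.69×2.693 = 14.16 m.
Hydraulic radius R = A/P = 15.69/14.16 = 1.108 m.
V = (1/n) R^(2/3) √S = (1/0.026) × 1.108^(2/3) × √0.0024 = 2.018 m/s. Hydraulic depth D_h = A/T = 15.69/13.51 = 1.161 m.
Froude number Fr = V/√(g·D_h) = 2.018/√(9.81×1.161) = 0.598, which is less than 1, so the flow is subcritical.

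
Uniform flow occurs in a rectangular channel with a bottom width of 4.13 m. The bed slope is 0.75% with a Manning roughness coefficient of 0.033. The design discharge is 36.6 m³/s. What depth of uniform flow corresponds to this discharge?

y_n = 2.96 m

Manning's equation rearranged: A R^(2/3) = nQ / (1·√S) = 0.033 × 36.6 / (√0.0075) = 13.95.
Try y = 3.51 m: A R^(2/3) = 17.27 — over.
Try y = 2.96 m: A R^(2/3) = 13.93 — ≈ 13.95.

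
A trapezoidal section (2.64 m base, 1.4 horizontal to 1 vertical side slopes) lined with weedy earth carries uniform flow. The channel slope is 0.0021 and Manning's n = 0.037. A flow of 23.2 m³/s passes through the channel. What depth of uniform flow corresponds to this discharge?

Manning's equation rearranged: A R^(2/3) = nQ / (1·√S) = 0.037 × 23.2 / (√0.0021) = 18.73.
At y = 2.88 m: A R^(2/3) = 25.53 — too large.
At y = 2.17 m: A R^(2/3) = 14.06 — too small.
At y = 2.49 m: A R^(2/3) = 18.73 — close enough.

y_n = 2.49 m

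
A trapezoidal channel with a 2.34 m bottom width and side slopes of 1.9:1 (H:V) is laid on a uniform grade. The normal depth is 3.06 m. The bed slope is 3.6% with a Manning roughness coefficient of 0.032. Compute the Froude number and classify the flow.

With bottom width b = 2.34 m and side slope z = 1.9: A = (b + zy)y = (2.34 + 1.9×3.06)×3.06 = 24.95 m²; P = b + 2y√(1+z²) = 2.34 + 2×3.06×2.147 = 15.48 m.
Hydraulic radius R = A/P = 24.95/15.48 = 1.612 m.
V = (1/n) R^(2/3) √S = (1/0.032) × 1.612^(2/3) × √0.036 = 8.151 m/s. Hydraulic depth D_h = A/T = 24.95/13.97 = 1.786 m.
Froude number Fr = V/√(g·D_h) = 8.151/√(9.81×1.786) = 1.95, which is greater than 1, so the flow is supercritical.

supercritical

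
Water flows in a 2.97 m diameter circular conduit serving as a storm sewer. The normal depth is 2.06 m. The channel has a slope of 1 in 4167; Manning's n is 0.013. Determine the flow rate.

For a circular section of diameter D = 2.97 m at depth y = 2.06 m, the central angle is θ = 2 arccos(1 − 2y/D) = 3.937 rad. Then A = (D²/8)(θ − sin θ) = 5.128 m² and P = Dθ/2 = 5.846 m.
Hydraulic radius R = A/P = 5.128/5.846 = 0.8772 m.
Manning's equation: Q = (1/n) A R^(2/3) S^(1/2) = (1/0.013) × 5.128 × 0.8772^(2/3) × 0.00024^(1/2) = 5.6 m³/s.

Q = 5.6 m³/s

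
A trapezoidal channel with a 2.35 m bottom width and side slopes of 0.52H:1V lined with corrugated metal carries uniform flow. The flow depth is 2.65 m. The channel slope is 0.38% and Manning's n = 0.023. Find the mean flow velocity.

V = 3 m/s

With bottom width b = 2.35 m and side slope z = 0.52: A = (b + zy)y = (2.35 + 0.52×2.65)×2.65 = 9.879 m²; P = b + 2y√(1+z²) = 2.35 + 2×2.65×1.127 = 8.324 m.
Hydraulic radius R = A/P = 9.879/8.324 = 1.187 m.
From Manning's equation, V = (1/n) R^(2/3) S^(1/2) = (1/0.023) × 1.187^(2/3) × 0.0038^(1/2) = 3 m/s.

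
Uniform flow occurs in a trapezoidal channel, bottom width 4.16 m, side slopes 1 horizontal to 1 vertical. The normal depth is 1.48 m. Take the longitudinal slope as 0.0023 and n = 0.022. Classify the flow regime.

subcritical

With bottom width b = 4.16 m and side slope z = 1: A = (b + zy)y = (4.16 + 1×1.48)×1.48 = 8.347 m²; P = b + 2y√(1+z²) = 4.16 + 2×1.48×1.414 = 8.346 m.
Hydraulic radius R = A/P = 8.347/8.346 = 1 m.
V = (1/n) R^(2/3) √S = (1/0.022) × 1^(2/3) × √0.0023 = 2.18 m/s. Hydraulic depth D_h = A/T = 8.347/7.12 = 1.172 m.
Froude number Fr = V/√(g·D_h) = 2.18/√(9.81×1.172) = 0.643, which is less than 1, so the flow is subcritical.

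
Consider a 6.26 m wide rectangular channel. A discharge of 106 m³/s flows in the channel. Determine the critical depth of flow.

For a rectangular channel, critical depth y_c = (q²/g)^(1/3) where q = Q/b = 106/6.26 = 16.93 m²/s.
So y_c = (16.93²/9.81)^(1/3) = 3.08 m.

y_c = 3.08 m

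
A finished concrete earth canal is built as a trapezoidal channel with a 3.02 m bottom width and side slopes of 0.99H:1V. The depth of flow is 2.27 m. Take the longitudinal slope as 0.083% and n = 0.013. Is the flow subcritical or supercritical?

subcritical

With bottom width b = 3.02 m and side slope z = 0.99: A = (b + zy)y = (3.02 + 0.99×2.27)×2.27 = 11.96 m²; P = b + 2y√(1+z²) = 3.02 + 2×2.27×1.407 = 9.409 m.
Hydraulic radius R = A/P = 11.96/9.409 = 1.271 m.
V = (1/n) R^(2/3) √S = (1/0.013) × 1.271^(2/3) × √0.00083 = 2.6 m/s. Hydraulic depth D_h = A/T = 11.96/7.515 = 1.591 m.
Froude number Fr = V/√(g·D_h) = 2.6/√(9.81×1.591) = 0.658, which is less than 1, so the flow is subcritical.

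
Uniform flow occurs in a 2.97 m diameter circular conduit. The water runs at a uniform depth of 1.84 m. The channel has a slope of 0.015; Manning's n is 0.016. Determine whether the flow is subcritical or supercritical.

supercritical

For a circular section of diameter D = 2.97 m at depth y = 1.84 m, the central angle is θ = 2 arccos(1 − 2y/D) = 3.624 rad. Then A = (D²/8)(θ − sin θ) = 4.508 m² and P = Dθ/2 = 5.382 m.
Hydraulic radius R = A/P = 4.508/5.382 = 0.8376 m.
V = (1/n) R^(2/3) √S = (1/0.016) × 0.8376^(2/3) × √0.015 = 6.802 m/s. Hydraulic depth D_h = A/T = 4.508/2.884 = 1.563 m.
Froude number Fr = V/√(g·D_h) = 6.802/√(9.81×1.563) = 1.74, which is greater than 1, so the flow is supercritical.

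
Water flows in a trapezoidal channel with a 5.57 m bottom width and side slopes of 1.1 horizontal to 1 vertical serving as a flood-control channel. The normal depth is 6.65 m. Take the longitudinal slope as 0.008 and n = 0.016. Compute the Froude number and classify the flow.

With bottom width b = 5.57 m and side slope z = 1.1: A = (b + zy)y = (5.57 + 1.1×6.65)×6.65 = 85.69 m²; P = b + 2y√(1+z²) = 5.57 + 2×6.65×1.487 = 25.34 m.
Hydraulic radius R = A/P = 85.69/25.34 = 3.381 m.
V = (1/n) R^(2/3) √S = (1/0.016) × 3.381^(2/3) × √0.008 = 12.59 m/s. Hydraulic depth D_h = A/T = 85.69/20.2 = 4.242 m.
Froude number Fr = V/√(g·D_h) = 12.59/√(9.81×4.242) = 1.95, which is greater than 1, so the flow is supercritical.

supercritical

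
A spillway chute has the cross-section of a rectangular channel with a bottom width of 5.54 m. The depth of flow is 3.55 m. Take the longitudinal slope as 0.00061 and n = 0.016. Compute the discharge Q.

Q = 40.8 m³/s

Flow area A = b·y = 5.54 × 3.55 = 19.67 m². Wetted perimeter P = b + 2y = 5.54 + 2×3.55 = 12.64 m.
Hydraulic radius R = A/P = 19.67/12.64 = 1.556 m.
Manning's equation: Q = (1/n) A R^(2/3) S^(1/2) = (1/0.016) × 19.67 × 1.556^(2/3) × 0.00061^(1/2) = 40.8 m³/s.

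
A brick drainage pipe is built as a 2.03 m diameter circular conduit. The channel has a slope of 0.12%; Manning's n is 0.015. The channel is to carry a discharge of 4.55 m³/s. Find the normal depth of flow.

y_n = 1.59 m

Manning's equation rearranged: A R^(2/3) = nQ / (1·√S) = 0.015 × 4.55 / (√0.0012) = 1.97.
At y = 1.83 m: A R^(2/3) = 2.196 — over.
At y = 1.1 m: A R^(2/3) = 1.177 — short.
At y = 1.59 m: A R^(2/3) = 1.97 — close enough.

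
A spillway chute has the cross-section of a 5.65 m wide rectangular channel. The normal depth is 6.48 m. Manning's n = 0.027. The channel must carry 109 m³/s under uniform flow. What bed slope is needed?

S = 0.00262

Flow area A = b·y = 5.65 × 6.48 = 36.61 m². Wetted perimeter P = b + 2y = 5.65 + 2×6.48 = 18.61 m.
Hydraulic radius R = A/P = 36.61/18.61 = 1.967 m.
From Manning's equation, S = [nQ / (1 A R^(2/3))]² = [0.027 × 109 / (1 × 36.61 × 1.967^(2/3))]² = 0.00262.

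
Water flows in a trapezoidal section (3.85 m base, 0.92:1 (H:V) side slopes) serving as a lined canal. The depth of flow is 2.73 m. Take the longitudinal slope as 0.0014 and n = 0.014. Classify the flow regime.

subcritical

With bottom width b = 3.85 m and side slope z = 0.92: A = (b + zy)y = (3.85 + 0.92×2.73)×2.73 = 17.37 m²; P = b + 2y√(1+z²) = 3.85 + 2×2.73×1.359 = 11.27 m.
Hydraulic radius R = A/P = 17.37/11.27 = 1.541 m.
V = (1/n) R^(2/3) √S = (1/0.014) × 1.541^(2/3) × √0.0014 = 3.566 m/s. Hydraulic depth D_h = A/T = 17.37/8.873 = 1.957 m.
Froude number Fr = V/√(g·D_h) = 3.566/√(9.81×1.957) = 0.814, which is less than 1, so the flow is subcritical.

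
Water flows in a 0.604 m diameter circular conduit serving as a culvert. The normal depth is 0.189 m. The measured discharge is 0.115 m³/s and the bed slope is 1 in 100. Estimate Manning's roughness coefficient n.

For a circular section of diameter D = 0.604 m at depth y = 0.189 m, the central angle is θ = 2 arccos(1 − 2y/D) = 2.375 rad. Then A = (D²/8)(θ − sin θ) = 0.07664 m² and P = Dθ/2 = 0.7171 m.
Hydraulic radius R = A/P = 0.07664/0.7171 = 0.1069 m.
Rearranging Manning's equation: n = (1/Q) A R^(2/3) S^(1/2) = (1/0.115) × 0.07664 × 0.1069^(2/3) × √0.01 = 0.015.

n = 0.015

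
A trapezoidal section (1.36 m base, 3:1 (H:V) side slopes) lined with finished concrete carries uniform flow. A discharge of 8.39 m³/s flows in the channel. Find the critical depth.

At critical depth, Q² T / (g A³) = 1, i.e. A³/T = Q²/g = 8.39²/9.81 = 7.176.
Try y = 1.07 m: A³/T = 15.03 — high.
Try y = 0.899 m: A³/T = 7.183 — close enough.

y_c = 0.899 m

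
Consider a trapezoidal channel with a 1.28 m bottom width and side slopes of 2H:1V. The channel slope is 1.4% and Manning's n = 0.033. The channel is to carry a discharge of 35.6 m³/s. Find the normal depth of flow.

Manning's equation rearranged: A R^(2/3) = nQ / (1·√S) = 0.033 × 35.6 / (√0.014) = 9.929.
At y = 2.3 m: A R^(2/3) = 15.01 — too large.
At y = 1.53 m: A R^(2/3) = 5.806 — too small.
At y = 1.93 m: A R^(2/3) = 9.926 — matches.

y_n = 1.93 m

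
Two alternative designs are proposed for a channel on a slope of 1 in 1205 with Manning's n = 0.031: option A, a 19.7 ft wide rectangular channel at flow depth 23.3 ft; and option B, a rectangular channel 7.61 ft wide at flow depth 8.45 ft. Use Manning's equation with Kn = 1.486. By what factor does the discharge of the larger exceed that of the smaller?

Channel A: Flow area A = b·y = 19.7 × 23.3 = 459 ft². Wetted perimeter P = b + 2y = 19.7 + 2×23.3 = 66.3 ft. Hydraulic radius R = A/P = 459/66.3 = 6.923 ft. Q_A = (1.486/0.031)·459·6.923^(2/3)·√0.0008299 = 2302 ft³/s.
Channel B: Flow area A = b·y = 7.61 × 8.45 = 64.3 ft². Wetted perimeter P = b + 2y = 7.61 + 2×8.45 = 24.51 ft. Hydraulic radius R = A/P = 64.3/24.51 = 2.624 ft. Q_B = (1.486/0.031)·64.3·2.624^(2/3)·√0.0008299 = 168.9 ft³/s.
The larger discharge is 2302 ft³/s and the smaller is 168.9 ft³/s; the ratio is 13.6.

13.6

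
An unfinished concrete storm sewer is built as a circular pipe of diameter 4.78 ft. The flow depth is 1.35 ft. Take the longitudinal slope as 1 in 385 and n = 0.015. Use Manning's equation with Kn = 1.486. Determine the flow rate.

For a circular section of diameter D = 4.78 ft at depth y = 1.35 ft, the central angle is θ = 2 arccos(1 − 2y/D) = 2.241 rad. Then A = (D²/8)(θ − sin θ) = 4.163 ft² and P = Dθ/2 = 5.356 ft.
Hydraulic radius R = A/P = 4.163/5.356 = 0.7772 ft.
Manning's equation: Q = (1.486/n) A R^(2/3) S^(1/2) = (1.486/0.015) × 4.163 × 0.7772^(2/3) × 0.002597^(1/2) = 17.8 ft³/s.

Q = 17.8 ft³/s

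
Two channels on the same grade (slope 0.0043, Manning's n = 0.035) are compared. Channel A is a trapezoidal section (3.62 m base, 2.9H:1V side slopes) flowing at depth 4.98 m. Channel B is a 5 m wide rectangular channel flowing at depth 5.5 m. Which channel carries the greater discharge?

Channel A: With bottom width b = 3.62 m and side slope z = 2.9: A = (b + zy)y = (3.62 + 2.9×4.98)×4.98 = 89.95 m²; P = b + 2y√(1+z²) = 3.62 + 2×4.98×3.068 = 34.17 m. Hydraulic radius R = A/P = 89.95/34.17 = 2.632 m. Q_A = (1/0.035)·89.95·2.632^(2/3)·√0.0043 = 321.3 m³/s.
Channel B: Flow area A = b·y = 5 × 5.5 = 27.5 m². Wetted perimeter P = b + 2y = 5 + 2×5.5 = 16 m. Hydraulic radius R = A/P = 27.5/16 = 1.719 m. Q_B = (1/0.035)·27.5·1.719^(2/3)·√0.0043 = 73.93 m³/s.
Q_A = 321.3 m³/s vs Q_B = 73.93 m³/s, so channel A carries more.

channel A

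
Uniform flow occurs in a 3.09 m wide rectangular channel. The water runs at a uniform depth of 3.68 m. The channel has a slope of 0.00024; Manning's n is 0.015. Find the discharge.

Q = 12.4 m³/s

Flow area A = b·y = 3.09 × 3.68 = 11.37 m². Wetted perimeter P = b + 2y = 3.09 + 2×3.68 = 10.45 m.
Hydraulic radius R = A/P = 11.37/10.45 = 1.088 m.
Manning's equation: Q = (1/n) A R^(2/3) S^(1/2) = (1/0.015) × 11.37 × 1.088^(2/3) × 0.00024^(1/2) = 12.4 m³/s.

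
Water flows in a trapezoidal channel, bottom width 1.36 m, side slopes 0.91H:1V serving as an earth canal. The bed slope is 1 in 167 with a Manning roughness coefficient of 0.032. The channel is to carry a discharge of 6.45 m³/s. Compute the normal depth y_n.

Manning's equation rearranged: A R^(2/3) = nQ / (1·√S) = 0.032 × 6.45 / (√0.005988) = 2.667.
Trying y = 1.1 m: A R^(2/3) = 1.846 — low.
Trying y = 1.46 m: A R^(2/3) = 3.21 — high.
Trying y = 1.33 m: A R^(2/3) = 2.669 — close enough.

y_n = 1.33 m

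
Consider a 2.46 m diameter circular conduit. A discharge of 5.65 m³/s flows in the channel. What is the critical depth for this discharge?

y_c = 1.07 m

At critical depth, Q² T / (g A³) = 1, i.e. A³/T = Q²/g = 5.65²/9.81 = 3.254.
Try y = 0.929 m: A³/T = 1.861 — low.
Try y = 1.35 m: A³/T = 7.785 — high.
Try y = 1.07 m: A³/T = 3.202 — matches.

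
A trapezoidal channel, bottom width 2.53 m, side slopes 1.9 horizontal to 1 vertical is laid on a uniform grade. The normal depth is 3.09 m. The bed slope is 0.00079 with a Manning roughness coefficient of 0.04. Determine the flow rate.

Q = 25.4 m³/s

With bottom width b = 2.53 m and side slope z = 1.9: A = (b + zy)y = (2.53 + 1.9×3.09)×3.09 = 25.96 m²; P = b + 2y√(1+z²) = 2.53 + 2×3.09×2.147 = 15.8 m.
Hydraulic radius R = A/P = 25.96/15.8 = 1.643 m.
Manning's equation: Q = (1/n) A R^(2/3) S^(1/2) = (1/0.04) × 25.96 × 1.643^(2/3) × 0.00079^(1/2) = 25.4 m³/s.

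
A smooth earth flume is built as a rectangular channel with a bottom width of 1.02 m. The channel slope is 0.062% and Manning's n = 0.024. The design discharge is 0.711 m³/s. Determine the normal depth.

y_n = 1.31 m

Manning's equation rearranged: A R^(2/3) = nQ / (1·√S) = 0.024 × 0.711 / (√0.00062) = 0.6853.
At y = 1.43 m: A R^(2/3) = 0.7598 — too large.
At y = 1.31 m: A R^(2/3) = 0.685 — close enough.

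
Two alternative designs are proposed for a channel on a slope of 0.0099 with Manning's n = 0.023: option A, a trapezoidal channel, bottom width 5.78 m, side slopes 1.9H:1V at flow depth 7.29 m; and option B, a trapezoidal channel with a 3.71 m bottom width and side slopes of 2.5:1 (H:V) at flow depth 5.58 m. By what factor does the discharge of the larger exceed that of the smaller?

1.75

Channel A: With bottom width b = 5.78 m and side slope z = 1.9: A = (b + zy)y = (5.78 + 1.9×7.29)×7.29 = 143.1 m²; P = b + 2y√(1+z²) = 5.78 + 2×7.29×2.147 = 37.08 m. Hydraulic radius R = A/P = 143.1/37.08 = 3.859 m. Q_A = (1/0.023)·143.1·3.859^(2/3)·√0.0099 = 1523 m³/s.
Channel B: With bottom width b = 3.71 m and side slope z = 2.5: A = (b + zy)y = (3.71 + 2.5×5.58)×5.58 = 98.54 m²; P = b + 2y√(1+z²) = 3.71 + 2×5.58×2.693 = 33.76 m. Hydraulic radius R = A/P = 98.54/33.76 = 2.919 m. Q_B = (1/0.023)·98.54·2.919^(2/3)·√0.0099 = 870.7 m³/s.
The larger discharge is 1523 m³/s and the smaller is 870.7 m³/s; the ratio is 1.75.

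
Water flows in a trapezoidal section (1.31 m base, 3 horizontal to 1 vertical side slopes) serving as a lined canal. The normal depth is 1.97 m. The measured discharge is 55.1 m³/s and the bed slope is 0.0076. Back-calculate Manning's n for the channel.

n = 0.023

With bottom width b = 1.31 m and side slope z = 3: A = (b + zy)y = (1.31 + 3×1.97)×1.97 = 14.22 m²; P = b + 2y√(1+z²) = 1.31 + 2×1.97×3.162 = 13.77 m.
Hydraulic radius R = A/P = 14.22/13.77 = 1.033 m.
Rearranging Manning's equation: n = (1/Q) A R^(2/3) S^(1/2) = (1/55.1) × 14.22 × 1.033^(2/3) × √0.0076 = 0.023.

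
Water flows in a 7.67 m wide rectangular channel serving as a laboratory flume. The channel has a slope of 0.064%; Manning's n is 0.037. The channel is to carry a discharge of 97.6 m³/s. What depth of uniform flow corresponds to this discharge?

y_n = 9.52 m

Manning's equation rearranged: A R^(2/3) = nQ / (1·√S) = 0.037 × 97.6 / (√0.00064) = 142.7.
Try y = 11 m: A R^(2/3) = 169.3 — high.
Try y = 9.52 m: A R^(2/3) = 142.8 — ≈ 142.7.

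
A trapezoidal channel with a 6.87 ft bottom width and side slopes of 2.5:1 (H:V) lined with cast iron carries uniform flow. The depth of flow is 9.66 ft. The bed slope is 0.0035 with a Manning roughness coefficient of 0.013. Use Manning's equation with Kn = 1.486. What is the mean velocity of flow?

With bottom width b = 6.87 ft and side slope z = 2.5: A = (b + zy)y = (6.87 + 2.5×9.66)×9.66 = 299.7 ft²; P = b + 2y√(1+z²) = 6.87 + 2×9.66×2.693 = 58.89 ft.
Hydraulic radius R = A/P = 299.7/58.89 = 5.088 ft.
From Manning's equation, V = (1.486/n) R^(2/3) S^(1/2) = (1.486/0.013) × 5.088^(2/3) × 0.0035^(1/2) = 20 ft/s.

V = 20 ft/s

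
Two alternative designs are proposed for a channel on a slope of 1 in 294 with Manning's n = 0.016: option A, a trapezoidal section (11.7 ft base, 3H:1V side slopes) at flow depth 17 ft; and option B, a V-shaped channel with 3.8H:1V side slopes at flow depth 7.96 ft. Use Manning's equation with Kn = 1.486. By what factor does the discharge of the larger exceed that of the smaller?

Channel A: With bottom width b = 11.7 ft and side slope z = 3: A = (b + zy)y = (11.7 + 3×17)×17 = 1066 ft²; P = b + 2y√(1+z²) = 11.7 + 2×17×3.162 = 119.2 ft. Hydraulic radius R = A/P = 1066/119.2 = 8.941 ft. Q_A = (1.486/0.016)·1066·8.941^(2/3)·√0.003401 = 24870 ft³/s.
Channel B: For a triangular section with side slope z = 3.8: A = zy² = 3.8×7.96² = 240.8 ft²; P = 2y√(1+z²) = 2×7.96×3.929 = 62.56 ft. Hydraulic radius R = A/P = 240.8/62.56 = 3.849 ft. Q_B = (1.486/0.016)·240.8·3.849^(2/3)·√0.003401 = 3203 ft³/s.
The larger discharge is 24870 ft³/s and the smaller is 3203 ft³/s; the ratio is 7.76.

7.76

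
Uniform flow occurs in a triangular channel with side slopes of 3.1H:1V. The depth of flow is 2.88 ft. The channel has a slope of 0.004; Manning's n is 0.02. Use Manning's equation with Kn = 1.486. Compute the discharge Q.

Q = 149 ft³/s

For a triangular section with side slope z = 3.1: A = zy² = 3.1×2.88² = 25.71 ft²; P = 2y√(1+z²) = 2×2.88×3.257 = 18.76 ft.
Hydraulic radius R = A/P = 25.71/18.76 = 1.37 ft.
Manning's equation: Q = (1.486/n) A R^(2/3) S^(1/2) = (1.486/0.02) × 25.71 × 1.37^(2/3) × 0.004^(1/2) = 149 ft³/s.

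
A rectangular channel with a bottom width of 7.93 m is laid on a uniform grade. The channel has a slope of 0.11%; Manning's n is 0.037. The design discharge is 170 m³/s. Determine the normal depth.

Manning's equation rearranged: A R^(2/3) = nQ / (1·√S) = 0.037 × 170 / (√0.0011) = 189.7.
At y = 9.02 m: A R^(2/3) = 140.5 — short.
At y = 11.6 m: A R^(2/3) = 189.4 — matches.

y_n = 11.6 m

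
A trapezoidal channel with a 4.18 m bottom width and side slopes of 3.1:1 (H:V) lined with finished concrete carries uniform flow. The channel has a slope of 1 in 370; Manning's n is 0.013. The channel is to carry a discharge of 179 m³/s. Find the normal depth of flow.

Manning's equation rearranged: A R^(2/3) = nQ / (1·√S) = 0.013 × 179 / (√0.002703) = 44.76.
Trying y = 2.08 m: A R^(2/3) = 25.61 — short.
Trying y = 3.25 m: A R^(2/3) = 69.25 — over.
Trying y = 2.68 m: A R^(2/3) = 44.76 — close enough.

y_n = 2.68 m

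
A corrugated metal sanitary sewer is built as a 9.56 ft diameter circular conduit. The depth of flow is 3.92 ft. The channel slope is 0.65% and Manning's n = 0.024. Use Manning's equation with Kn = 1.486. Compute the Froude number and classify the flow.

subcritical

For a circular section of diameter D = 9.56 ft at depth y = 3.92 ft, the central angle is θ = 2 arccos(1 − 2y/D) = 2.78 rad. Then A = (D²/8)(θ − sin θ) = 27.71 ft² and P = Dθ/2 = 13.29 ft.
Hydraulic radius R = A/P = 27.71/13.29 = 2.086 ft.
V = (1.486/n) R^(2/3) √S = (1.486/0.024) × 2.086^(2/3) × √0.0065 = 8.149 ft/s. Hydraulic depth D_h = A/T = 27.71/9.404 = 2.947 ft.
Froude number Fr = V/√(g·D_h) = 8.149/√(32.2×2.947) = 0.837, which is less than 1, so the flow is subcritical.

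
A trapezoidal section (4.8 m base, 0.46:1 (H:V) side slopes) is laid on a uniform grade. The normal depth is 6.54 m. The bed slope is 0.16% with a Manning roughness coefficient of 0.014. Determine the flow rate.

With bottom width b = 4.8 m and side slope z = 0.46: A = (b + zy)y = (4.8 + 0.46×6.54)×6.54 = 51.07 m²; P = b + 2y√(1+z²) = 4.8 + 2×6.54×1.101 = 19.2 m.
Hydraulic radius R = A/P = 51.07/19.2 = 2.66 m.
Manning's equation: Q = (1/n) A R^(2/3) S^(1/2) = (1/0.014) × 51.07 × 2.66^(2/3) × 0.0016^(1/2) = 280 m³/s.

Q = 280 m³/s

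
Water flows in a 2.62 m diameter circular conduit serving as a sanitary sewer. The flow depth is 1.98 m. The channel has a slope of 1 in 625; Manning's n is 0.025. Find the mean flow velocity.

For a circular section of diameter D = 2.62 m at depth y = 1.98 m, the central angle is θ = 2 arccos(1 − 2y/D) = 4.215 rad. Then A = (D²/8)(θ − sin θ) = 4.371 m² and P = Dθ/2 = 5.522 m.
Hydraulic radius R = A/P = 4.371/5.522 = 0.7916 m.
From Manning's equation, V = (1/n) R^(2/3) S^(1/2) = (1/0.025) × 0.7916^(2/3) × 0.0016^(1/2) = 1.37 m/s.

V = 1.37 m/s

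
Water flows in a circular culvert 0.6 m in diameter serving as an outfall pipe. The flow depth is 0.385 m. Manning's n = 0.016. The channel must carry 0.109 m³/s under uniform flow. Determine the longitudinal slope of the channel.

For a circular section of diameter D = 0.6 m at depth y = 0.385 m, the central angle is θ = 2 arccos(1 − 2y/D) = 3.716 rad. Then A = (D²/8)(θ − sin θ) = 0.1917 m² and P = Dθ/2 = 1.115 m.
Hydraulic radius R = A/P = 0.1917/1.115 = 0.1719 m.
From Manning's equation, S = [nQ / (1 A R^(2/3))]² = [0.016 × 0.109 / (1 × 0.1917 × 0.1719^(2/3))]² = 0.000866.

S = 0.000866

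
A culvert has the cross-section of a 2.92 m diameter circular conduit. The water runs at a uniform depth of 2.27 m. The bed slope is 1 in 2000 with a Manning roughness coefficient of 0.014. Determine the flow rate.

Q = 8.23 m³/s

For a circular section of diameter D = 2.92 m at depth y = 2.27 m, the central angle is θ = 2 arccos(1 − 2y/D) = 4.318 rad. Then A = (D²/8)(θ − sin θ) = 5.586 m² and P = Dθ/2 = 6.304 m.
Hydraulic radius R = A/P = 5.586/6.304 = 0.8861 m.
Manning's equation: Q = (1/n) A R^(2/3) S^(1/2) = (1/0.014) × 5.586 × 0.8861^(2/3) × 0.0005^(1/2) = 8.23 m³/s.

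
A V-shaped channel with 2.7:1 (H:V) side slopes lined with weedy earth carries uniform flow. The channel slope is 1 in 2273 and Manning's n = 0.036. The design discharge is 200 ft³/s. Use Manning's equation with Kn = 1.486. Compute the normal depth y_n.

y_n = 6.41 ft

Manning's equation rearranged: A R^(2/3) = nQ / (1.486·√S) = 0.036 × 200 / (1.486 × √0.0004399) = 231.
Trying y = 7.33 ft: A R^(2/3) = 330.4 — too large.
Trying y = 4.8 ft: A R^(2/3) = 106.8 — too small.
Trying y = 6.41 ft: A R^(2/3) = 231 — ≈ 231.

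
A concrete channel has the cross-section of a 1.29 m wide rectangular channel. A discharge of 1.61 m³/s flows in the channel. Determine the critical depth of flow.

y_c = 0.542 m

For a rectangular channel, critical depth y_c = (q²/g)^(1/3) where q = Q/b = 1.61/1.29 = 1.248 m²/s.
So y_c = (1.248²/9.81)^(1/3) = 0.542 m.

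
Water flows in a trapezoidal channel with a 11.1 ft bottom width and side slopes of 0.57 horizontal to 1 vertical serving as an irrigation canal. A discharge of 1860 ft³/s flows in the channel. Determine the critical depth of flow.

y_c = 8.24 ft

At critical depth, Q² T / (g A³) = 1, i.e. A³/T = Q²/g = 1860²/32.2 = 107400.
At y = 9.56 ft: A³/T = 180000 — high.
At y = 5.65 ft: A³/T = 30200 — low.
At y = 8.24 ft: A³/T = 107600 — close enough.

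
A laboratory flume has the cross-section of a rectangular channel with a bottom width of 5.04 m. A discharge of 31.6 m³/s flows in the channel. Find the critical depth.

y_c = 1.59 m

For a rectangular channel, critical depth y_c = (q²/g)^(1/3) where q = Q/b = 31.6/5.04 = 6.27 m²/s.
So y_c = (6.27²/9.81)^(1/3) = 1.59 m.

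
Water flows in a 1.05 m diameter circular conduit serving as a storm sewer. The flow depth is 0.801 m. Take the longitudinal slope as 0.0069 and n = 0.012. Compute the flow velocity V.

V = 3.22 m/s

For a circular section of diameter D = 1.05 m at depth y = 0.801 m, the central angle is θ = 2 arccos(1 − 2y/D) = 4.249 rad. Then A = (D²/8)(θ − sin θ) = 0.7088 m² and P = Dθ/2 = 2.231 m.
Hydraulic radius R = A/P = 0.7088/2.231 = 0.3178 m.
From Manning's equation, V = (1/n) R^(2/3) S^(1/2) = (1/0.012) × 0.3178^(2/3) × 0.0069^(1/2) = 3.22 m/s.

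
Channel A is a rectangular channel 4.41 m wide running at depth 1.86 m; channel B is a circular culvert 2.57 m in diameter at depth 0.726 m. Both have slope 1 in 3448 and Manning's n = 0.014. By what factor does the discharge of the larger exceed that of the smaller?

12.3

Channel A: Flow area A = b·y = 4.41 × 1.86 = 8.203 m². Wetted perimeter P = b + 2y = 4.41 + 2×1.86 = 8.13 m. Hydraulic radius R = A/P = 8.203/8.13 = 1.009 m. Q_A = (1/0.014)·8.203·1.009^(2/3)·√0.00029 = 10.04 m³/s.
Channel B: For a circular section of diameter D = 2.57 m at depth y = 0.726 m, the central angle is θ = 2 arccos(1 − 2y/D) = 2.241 rad. Then A = (D²/8)(θ − sin θ) = 1.204 m² and P = Dθ/2 = 2.88 m. Hydraulic radius R = A/P = 1.204/2.88 = 0.4179 m. Q_B = (1/0.014)·1.204·0.4179^(2/3)·√0.00029 = 0.8186 m³/s.
The larger discharge is 10.04 m³/s and the smaller is 0.8186 m³/s; the ratio is 12.3.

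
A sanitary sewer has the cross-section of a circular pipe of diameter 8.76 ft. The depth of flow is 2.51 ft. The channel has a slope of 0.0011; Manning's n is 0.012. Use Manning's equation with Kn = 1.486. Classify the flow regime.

For a circular section of diameter D = 8.76 ft at depth y = 2.51 ft, the central angle is θ = 2 arccos(1 − 2y/D) = 2.259 rad. Then A = (D²/8)(θ − sin θ) = 14.27 ft² and P = Dθ/2 = 9.896 ft.
Hydraulic radius R = A/P = 14.27/9.896 = 1.442 ft.
V = (1.486/n) R^(2/3) √S = (1.486/0.012) × 1.442^(2/3) × √0.0011 = 5.241 ft/s. Hydraulic depth D_h = A/T = 14.27/7.921 = 1.801 ft.
Froude number Fr = V/√(g·D_h) = 5.241/√(32.2×1.801) = 0.688, which is less than 1, so the flow is subcritical.

subcritical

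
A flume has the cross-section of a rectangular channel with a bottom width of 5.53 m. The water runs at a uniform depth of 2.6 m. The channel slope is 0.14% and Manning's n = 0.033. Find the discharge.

Flow area A = b·y = 5.53 × 2.6 = 14.38 m². Wetted perimeter P = b + 2y = 5.53 + 2×2.6 = 10.73 m.
Hydraulic radius R = A/P = 14.38/10.73 = 1.34 m.
Manning's equation: Q = (1/n) A R^(2/3) S^(1/2) = (1/0.033) × 14.38 × 1.34^(2/3) × 0.0014^(1/2) = 19.8 m³/s.

Q = 19.8 m³/s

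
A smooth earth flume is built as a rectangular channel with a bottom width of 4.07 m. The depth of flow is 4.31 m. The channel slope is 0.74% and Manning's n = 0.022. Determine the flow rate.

Q = 85.1 m³/s

Flow area A = b·y = 4.07 × 4.31 = 17.54 m². Wetted perimeter P = b + 2y = 4.07 + 2×4.31 = 12.69 m.
Hydraulic radius R = A/P = 17.54/12.69 = 1.382 m.
Manning's equation: Q = (1/n) A R^(2/3) S^(1/2) = (1/0.022) × 17.54 × 1.382^(2/3) × 0.0074^(1/2) = 85.1 m³/s.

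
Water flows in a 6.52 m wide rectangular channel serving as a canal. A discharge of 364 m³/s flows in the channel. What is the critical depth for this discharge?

For a rectangular channel, critical depth y_c = (q²/g)^(1/3) where q = Q/b = 364/6.52 = 55.83 m²/s.
So y_c = (55.83²/9.81)^(1/3) = 6.82 m.

y_c = 6.82 m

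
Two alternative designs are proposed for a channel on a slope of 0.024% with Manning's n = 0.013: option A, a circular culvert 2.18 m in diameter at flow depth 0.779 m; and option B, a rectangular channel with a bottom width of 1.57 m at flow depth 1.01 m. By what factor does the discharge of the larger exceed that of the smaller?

1.35

Channel A: For a circular section of diameter D = 2.18 m at depth y = 0.779 m, the central angle is θ = 2 arccos(1 − 2y/D) = 2.563 rad. Then A = (D²/8)(θ − sin θ) = 1.198 m² and P = Dθ/2 = 2.794 m. Hydraulic radius R = A/P = 1.198/2.794 = 0.4287 m. Q_A = (1/0.013)·1.198·0.4287^(2/3)·√0.00024 = 0.8114 m³/s.
Channel B: Flow area A = b·y = 1.57 × 1.01 = 1.586 m². Wetted perimeter P = b + 2y = 1.57 + 2×1.01 = 3.59 m. Hydraulic radius R = A/P = 1.586/3.59 = 0.4417 m. Q_B = (1/0.013)·1.586·0.4417^(2/3)·√0.00024 = 1.096 m³/s.
The larger discharge is 1.096 m³/s and the smaller is 0.8114 m³/s; the ratio is 1.35.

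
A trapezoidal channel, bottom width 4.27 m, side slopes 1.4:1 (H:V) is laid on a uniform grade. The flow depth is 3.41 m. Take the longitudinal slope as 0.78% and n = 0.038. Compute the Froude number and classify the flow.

subcritical

With bottom width b = 4.27 m and side slope z = 1.4: A = (b + zy)y = (4.27 + 1.4×3.41)×3.41 = 30.84 m²; P = b + 2y√(1+z²) = 4.27 + 2×3.41×1.72 = 16 m.
Hydraulic radius R = A/P = 30.84/16 = 1.927 m.
V = (1/n) R^(2/3) √S = (1/0.038) × 1.927^(2/3) × √0.0078 = 3.599 m/s. Hydraulic depth D_h = A/T = 30.84/13.82 = 2.232 m.
Froude number Fr = V/√(g·D_h) = 3.599/√(9.81×2.232) = 0.769, which is less than 1, so the flow is subcritical.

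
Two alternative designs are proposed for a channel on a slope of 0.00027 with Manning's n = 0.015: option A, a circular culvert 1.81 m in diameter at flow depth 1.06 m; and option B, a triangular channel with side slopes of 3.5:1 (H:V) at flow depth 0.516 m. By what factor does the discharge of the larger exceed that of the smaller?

Channel A: For a circular section of diameter D = 1.81 m at depth y = 1.06 m, the central angle is θ = 2 arccos(1 − 2y/D) = 3.486 rad. Then A = (D²/8)(θ − sin θ) = 1.566 m² and P = Dθ/2 = 3.155 m. Hydraulic radius R = A/P = 1.566/3.155 = 0.4963 m. Q_A = (1/0.015)·1.566·0.4963^(2/3)·√0.00027 = 1.075 m³/s.
Channel B: For a triangular section with side slope z = 3.5: A = zy² = 3.5×0.516² = 0.9319 m²; P = 2y√(1+z²) = 2×0.516×3.64 = 3.757 m. Hydraulic radius R = A/P = 0.9319/3.757 = 0.2481 m. Q_B = (1/0.015)·0.9319·0.2481^(2/3)·√0.00027 = 0.403 m³/s.
The larger discharge is 1.075 m³/s and the smaller is 0.403 m³/s; the ratio is 2.67.

2.67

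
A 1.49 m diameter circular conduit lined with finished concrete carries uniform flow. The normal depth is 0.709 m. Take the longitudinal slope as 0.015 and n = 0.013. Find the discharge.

Q = 3.91 m³/s

For a circular section of diameter D = 1.49 m at depth y = 0.709 m, the central angle is θ = 2 arccos(1 − 2y/D) = 3.045 rad. Then A = (D²/8)(θ − sin θ) = 0.8182 m² and P = Dθ/2 = 2.268 m.
Hydraulic radius R = A/P = 0.8182/2.268 = 0.3607 m.
Manning's equation: Q = (1/n) A R^(2/3) S^(1/2) = (1/0.013) × 0.8182 × 0.3607^(2/3) × 0.015^(1/2) = 3.91 m³/s.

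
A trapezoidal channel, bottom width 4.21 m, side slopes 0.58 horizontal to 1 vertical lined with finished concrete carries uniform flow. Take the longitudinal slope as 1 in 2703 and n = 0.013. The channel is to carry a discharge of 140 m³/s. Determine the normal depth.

y_n = 6.3 m

Manning's equation rearranged: A R^(2/3) = nQ / (1·√S) = 0.013 × 140 / (√0.00037) = 94.62.
Trying y = 7.87 m: A R^(2/3) = 146.2 — over.
Trying y = 5.41 m: A R^(2/3) = 70.82 — short.
Trying y = 6.3 m: A R^(2/3) = 94.6 — matches.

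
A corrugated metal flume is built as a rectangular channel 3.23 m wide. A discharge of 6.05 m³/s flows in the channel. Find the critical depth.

For a rectangular channel, critical depth y_c = (q²/g)^(1/3) where q = Q/b = 6.05/3.23 = 1.873 m²/s.
So y_c = (1.873²/9.81)^(1/3) = 0.71 m.

y_c = 0.71 m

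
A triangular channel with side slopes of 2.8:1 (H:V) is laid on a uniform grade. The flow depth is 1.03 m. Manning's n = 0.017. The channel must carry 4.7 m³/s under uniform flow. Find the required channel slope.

For a triangular section with side slope z = 2.8: A = zy² = 2.8×1.03² = 2.971 m²; P = 2y√(1+z²) = 2×1.03×2.973 = 6.125 m.
Hydraulic radius R = A/P = 2.971/6.125 = 0.485 m.
From Manning's equation, S = [nQ / (1 A R^(2/3))]² = [0.017 × 4.7 / (1 × 2.971 × 0.485^(2/3))]² = 0.0019.

S = 0.0019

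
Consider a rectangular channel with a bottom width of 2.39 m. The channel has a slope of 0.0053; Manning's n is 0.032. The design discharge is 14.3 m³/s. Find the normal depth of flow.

y_n = 2.93 m

Manning's equation rearranged: A R^(2/3) = nQ / (1·√S) = 0.032 × 14.3 / (√0.0053) = 6.286.
At y = 3.27 m: A R^(2/3) = 7.151 — over.
At y = 2.03 m: A R^(2/3) = 4.013 — short.
At y = 2.93 m: A R^(2/3) = 6.278 — matches.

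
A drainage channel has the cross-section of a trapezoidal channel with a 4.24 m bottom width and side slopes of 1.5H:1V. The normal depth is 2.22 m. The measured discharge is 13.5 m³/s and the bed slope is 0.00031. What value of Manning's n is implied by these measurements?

n = 0.0271

With bottom width b = 4.24 m and side slope z = 1.5: A = (b + zy)y = (4.24 + 1.5×2.22)×2.22 = 16.81 m²; P = b + 2y√(1+z²) = 4.24 + 2×2.22×1.803 = 12.24 m.
Hydraulic radius R = A/P = 16.81/12.24 = 1.373 m.
Rearranging Manning's equation: n = (1/Q) A R^(2/3) S^(1/2) = (1/13.5) × 16.81 × 1.373^(2/3) × √0.00031 = 0.0271.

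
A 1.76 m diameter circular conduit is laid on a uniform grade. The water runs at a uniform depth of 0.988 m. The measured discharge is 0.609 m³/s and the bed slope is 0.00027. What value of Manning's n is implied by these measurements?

For a circular section of diameter D = 1.76 m at depth y = 0.988 m, the central angle is θ = 2 arccos(1 − 2y/D) = 3.388 rad. Then A = (D²/8)(θ − sin θ) = 1.406 m² and P = Dθ/2 = 2.981 m.
Hydraulic radius R = A/P = 1.406/2.981 = 0.4716 m.
Rearranging Manning's equation: n = (1/Q) A R^(2/3) S^(1/2) = (1/0.609) × 1.406 × 0.4716^(2/3) × √0.00027 = 0.023.

n = 0.023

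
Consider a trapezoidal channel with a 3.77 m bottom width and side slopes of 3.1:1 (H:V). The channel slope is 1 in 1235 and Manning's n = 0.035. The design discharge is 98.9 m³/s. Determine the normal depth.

y_n = 4.2 m

Manning's equation rearranged: A R^(2/3) = nQ / (1·√S) = 0.035 × 98.9 / (√0.0008097) = 121.6.
Try y = 4.72 m: A R^(2/3) = 160.7 — over.
Try y = 4.2 m: A R^(2/3) = 121.6 — close enough.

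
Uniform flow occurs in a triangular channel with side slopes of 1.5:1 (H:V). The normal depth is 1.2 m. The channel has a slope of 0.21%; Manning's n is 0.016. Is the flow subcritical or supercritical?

subcritical

For a triangular section with side slope z = 1.5: A = zy² = 1.5×1.2² = 2.16 m²; P = 2y√(1+z²) = 2×1.2×1.803 = 4.327 m.
Hydraulic radius R = A/P = 2.16/4.327 = 0.4992 m.
V = (1/n) R^(2/3) √S = (1/0.016) × 0.4992^(2/3) × √0.0021 = 1.802 m/s. Hydraulic depth D_h = A/T = 2.16/3.6 = 0.6 m.
Froude number Fr = V/√(g·D_h) = 1.802/√(9.81×0.6) = 0.743, which is less than 1, so the flow is subcritical.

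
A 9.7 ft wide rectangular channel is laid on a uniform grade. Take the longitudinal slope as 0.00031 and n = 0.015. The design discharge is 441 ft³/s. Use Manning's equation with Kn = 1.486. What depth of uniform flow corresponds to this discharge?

y_n = 11.5 ft

Manning's equation rearranged: A R^(2/3) = nQ / (1.486·√S) = 0.015 × 441 / (1.486 × √0.00031) = 252.8.
At y = 8.34 ft: A R^(2/3) = 170.8 — short.
At y = 13.5 ft: A R^(2/3) = 305.8 — over.
At y = 11.5 ft: A R^(2/3) = 252.8 — close enough.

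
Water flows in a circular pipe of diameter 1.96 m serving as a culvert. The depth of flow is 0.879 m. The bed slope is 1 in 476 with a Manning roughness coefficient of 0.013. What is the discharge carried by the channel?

For a circular section of diameter D = 1.96 m at depth y = 0.879 m, the central angle is θ = 2 arccos(1 − 2y/D) = 2.935 rad. Then A = (D²/8)(θ − sin θ) = 1.311 m² and P = Dθ/2 = 2.876 m.
Hydraulic radius R = A/P = 1.311/2.876 = 0.4558 m.
Manning's equation: Q = (1/n) A R^(2/3) S^(1/2) = (1/0.013) × 1.311 × 0.4558^(2/3) × 0.002101^(1/2) = 2.74 m³/s.

Q = 2.74 m³/s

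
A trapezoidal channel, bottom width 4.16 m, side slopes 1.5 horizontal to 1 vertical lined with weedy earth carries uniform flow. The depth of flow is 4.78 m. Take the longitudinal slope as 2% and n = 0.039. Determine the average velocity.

V = 6.74 m/s

With bottom width b = 4.16 m and side slope z = 1.5: A = (b + zy)y = (4.16 + 1.5×4.78)×4.78 = 54.16 m²; P = b + 2y√(1+z²) = 4.16 + 2×4.78×1.803 = 21.39 m.
Hydraulic radius R = A/P = 54.16/21.39 = 2.531 m.
From Manning's equation, V = (1/n) R^(2/3) S^(1/2) = (1/0.039) × 2.531^(2/3) × 0.02^(1/2) = 6.74 m/s.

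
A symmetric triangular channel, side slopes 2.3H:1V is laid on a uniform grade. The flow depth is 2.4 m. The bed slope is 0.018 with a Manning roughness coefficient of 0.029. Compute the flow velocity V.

For a triangular section with side slope z = 2.3: A = zy² = 2.3×2.4² = 13.25 m²; P = 2y√(1+z²) = 2×2.4×2.508 = 12.04 m.
Hydraulic radius R = A/P = 13.25/12.04 = 1.1 m.
From Manning's equation, V = (1/n) R^(2/3) S^(1/2) = (1/0.029) × 1.1^(2/3) × 0.018^(1/2) = 4.93 m/s.

V = 4.93 m/s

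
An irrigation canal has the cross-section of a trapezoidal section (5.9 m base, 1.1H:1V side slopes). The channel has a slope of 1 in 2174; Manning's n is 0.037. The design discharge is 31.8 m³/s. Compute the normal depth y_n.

y_n = 3.47 m

Manning's equation rearranged: A R^(2/3) = nQ / (1·√S) = 0.037 × 31.8 / (√0.00046) = 54.86.
Trying y = 4.28 m: A R^(2/3) = 82.24 — too large.
Trying y = 3.47 m: A R^(2/3) = 54.93 — close enough.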